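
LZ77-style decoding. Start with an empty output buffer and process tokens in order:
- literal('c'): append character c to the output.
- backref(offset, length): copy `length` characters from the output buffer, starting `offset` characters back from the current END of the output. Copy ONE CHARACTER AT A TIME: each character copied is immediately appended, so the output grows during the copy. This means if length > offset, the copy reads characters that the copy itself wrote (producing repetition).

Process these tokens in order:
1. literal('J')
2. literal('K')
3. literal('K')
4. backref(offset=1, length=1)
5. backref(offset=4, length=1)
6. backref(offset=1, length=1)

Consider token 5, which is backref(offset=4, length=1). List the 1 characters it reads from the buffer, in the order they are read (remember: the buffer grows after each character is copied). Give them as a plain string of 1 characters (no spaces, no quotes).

Answer: J

Derivation:
Token 1: literal('J'). Output: "J"
Token 2: literal('K'). Output: "JK"
Token 3: literal('K'). Output: "JKK"
Token 4: backref(off=1, len=1). Copied 'K' from pos 2. Output: "JKKK"
Token 5: backref(off=4, len=1). Buffer before: "JKKK" (len 4)
  byte 1: read out[0]='J', append. Buffer now: "JKKKJ"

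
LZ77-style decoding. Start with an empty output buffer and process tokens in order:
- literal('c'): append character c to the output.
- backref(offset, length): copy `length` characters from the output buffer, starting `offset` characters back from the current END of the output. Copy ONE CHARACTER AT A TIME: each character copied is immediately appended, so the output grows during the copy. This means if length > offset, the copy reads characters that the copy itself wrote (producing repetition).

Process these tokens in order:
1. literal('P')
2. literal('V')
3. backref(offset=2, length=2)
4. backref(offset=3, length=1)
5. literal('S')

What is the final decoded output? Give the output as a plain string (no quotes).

Answer: PVPVVS

Derivation:
Token 1: literal('P'). Output: "P"
Token 2: literal('V'). Output: "PV"
Token 3: backref(off=2, len=2). Copied 'PV' from pos 0. Output: "PVPV"
Token 4: backref(off=3, len=1). Copied 'V' from pos 1. Output: "PVPVV"
Token 5: literal('S'). Output: "PVPVVS"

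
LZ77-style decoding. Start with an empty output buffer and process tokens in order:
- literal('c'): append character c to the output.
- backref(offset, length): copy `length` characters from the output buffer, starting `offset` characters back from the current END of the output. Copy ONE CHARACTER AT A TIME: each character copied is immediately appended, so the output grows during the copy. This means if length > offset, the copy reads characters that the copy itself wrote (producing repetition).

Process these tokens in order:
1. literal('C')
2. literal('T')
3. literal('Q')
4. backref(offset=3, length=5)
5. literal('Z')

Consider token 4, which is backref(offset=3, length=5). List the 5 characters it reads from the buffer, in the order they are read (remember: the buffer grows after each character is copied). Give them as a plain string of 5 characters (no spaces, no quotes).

Token 1: literal('C'). Output: "C"
Token 2: literal('T'). Output: "CT"
Token 3: literal('Q'). Output: "CTQ"
Token 4: backref(off=3, len=5). Buffer before: "CTQ" (len 3)
  byte 1: read out[0]='C', append. Buffer now: "CTQC"
  byte 2: read out[1]='T', append. Buffer now: "CTQCT"
  byte 3: read out[2]='Q', append. Buffer now: "CTQCTQ"
  byte 4: read out[3]='C', append. Buffer now: "CTQCTQC"
  byte 5: read out[4]='T', append. Buffer now: "CTQCTQCT"

Answer: CTQCT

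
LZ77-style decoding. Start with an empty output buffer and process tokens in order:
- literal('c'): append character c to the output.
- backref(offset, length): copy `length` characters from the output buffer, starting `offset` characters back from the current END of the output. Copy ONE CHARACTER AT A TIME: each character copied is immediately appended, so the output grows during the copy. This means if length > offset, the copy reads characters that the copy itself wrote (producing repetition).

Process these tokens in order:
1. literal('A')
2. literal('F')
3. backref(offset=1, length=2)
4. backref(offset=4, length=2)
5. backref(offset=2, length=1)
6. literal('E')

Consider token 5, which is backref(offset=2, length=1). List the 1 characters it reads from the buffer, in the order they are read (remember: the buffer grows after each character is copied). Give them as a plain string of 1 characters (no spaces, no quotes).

Token 1: literal('A'). Output: "A"
Token 2: literal('F'). Output: "AF"
Token 3: backref(off=1, len=2) (overlapping!). Copied 'FF' from pos 1. Output: "AFFF"
Token 4: backref(off=4, len=2). Copied 'AF' from pos 0. Output: "AFFFAF"
Token 5: backref(off=2, len=1). Buffer before: "AFFFAF" (len 6)
  byte 1: read out[4]='A', append. Buffer now: "AFFFAFA"

Answer: A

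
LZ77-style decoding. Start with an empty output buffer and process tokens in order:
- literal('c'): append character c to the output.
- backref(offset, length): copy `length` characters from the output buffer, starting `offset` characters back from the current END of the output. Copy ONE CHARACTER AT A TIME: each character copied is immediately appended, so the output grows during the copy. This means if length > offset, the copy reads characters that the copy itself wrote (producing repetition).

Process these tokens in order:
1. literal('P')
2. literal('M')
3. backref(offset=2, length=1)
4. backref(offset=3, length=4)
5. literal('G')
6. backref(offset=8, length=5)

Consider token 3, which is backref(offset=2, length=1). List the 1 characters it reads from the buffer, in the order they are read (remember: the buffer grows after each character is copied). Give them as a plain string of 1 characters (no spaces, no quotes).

Answer: P

Derivation:
Token 1: literal('P'). Output: "P"
Token 2: literal('M'). Output: "PM"
Token 3: backref(off=2, len=1). Buffer before: "PM" (len 2)
  byte 1: read out[0]='P', append. Buffer now: "PMP"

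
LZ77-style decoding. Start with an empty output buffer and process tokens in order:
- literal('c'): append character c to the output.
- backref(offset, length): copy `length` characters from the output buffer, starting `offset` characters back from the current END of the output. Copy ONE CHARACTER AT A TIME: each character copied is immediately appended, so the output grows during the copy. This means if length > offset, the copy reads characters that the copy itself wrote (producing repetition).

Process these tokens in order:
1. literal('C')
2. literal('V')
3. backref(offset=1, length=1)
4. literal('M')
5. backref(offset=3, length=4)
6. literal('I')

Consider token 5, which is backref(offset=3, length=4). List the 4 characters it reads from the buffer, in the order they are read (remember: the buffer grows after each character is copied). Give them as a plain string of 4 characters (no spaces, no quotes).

Token 1: literal('C'). Output: "C"
Token 2: literal('V'). Output: "CV"
Token 3: backref(off=1, len=1). Copied 'V' from pos 1. Output: "CVV"
Token 4: literal('M'). Output: "CVVM"
Token 5: backref(off=3, len=4). Buffer before: "CVVM" (len 4)
  byte 1: read out[1]='V', append. Buffer now: "CVVMV"
  byte 2: read out[2]='V', append. Buffer now: "CVVMVV"
  byte 3: read out[3]='M', append. Buffer now: "CVVMVVM"
  byte 4: read out[4]='V', append. Buffer now: "CVVMVVMV"

Answer: VVMV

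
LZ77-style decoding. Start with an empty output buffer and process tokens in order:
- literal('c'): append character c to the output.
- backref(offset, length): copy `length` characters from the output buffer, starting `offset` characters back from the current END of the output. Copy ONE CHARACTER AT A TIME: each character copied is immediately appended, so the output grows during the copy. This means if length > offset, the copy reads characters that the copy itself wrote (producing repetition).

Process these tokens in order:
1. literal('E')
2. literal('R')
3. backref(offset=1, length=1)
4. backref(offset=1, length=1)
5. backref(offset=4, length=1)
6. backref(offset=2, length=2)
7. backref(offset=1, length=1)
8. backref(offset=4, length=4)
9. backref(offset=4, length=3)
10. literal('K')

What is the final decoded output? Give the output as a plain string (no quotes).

Token 1: literal('E'). Output: "E"
Token 2: literal('R'). Output: "ER"
Token 3: backref(off=1, len=1). Copied 'R' from pos 1. Output: "ERR"
Token 4: backref(off=1, len=1). Copied 'R' from pos 2. Output: "ERRR"
Token 5: backref(off=4, len=1). Copied 'E' from pos 0. Output: "ERRRE"
Token 6: backref(off=2, len=2). Copied 'RE' from pos 3. Output: "ERRRERE"
Token 7: backref(off=1, len=1). Copied 'E' from pos 6. Output: "ERRREREE"
Token 8: backref(off=4, len=4). Copied 'EREE' from pos 4. Output: "ERRREREEEREE"
Token 9: backref(off=4, len=3). Copied 'ERE' from pos 8. Output: "ERRREREEEREEERE"
Token 10: literal('K'). Output: "ERRREREEEREEEREK"

Answer: ERRREREEEREEEREK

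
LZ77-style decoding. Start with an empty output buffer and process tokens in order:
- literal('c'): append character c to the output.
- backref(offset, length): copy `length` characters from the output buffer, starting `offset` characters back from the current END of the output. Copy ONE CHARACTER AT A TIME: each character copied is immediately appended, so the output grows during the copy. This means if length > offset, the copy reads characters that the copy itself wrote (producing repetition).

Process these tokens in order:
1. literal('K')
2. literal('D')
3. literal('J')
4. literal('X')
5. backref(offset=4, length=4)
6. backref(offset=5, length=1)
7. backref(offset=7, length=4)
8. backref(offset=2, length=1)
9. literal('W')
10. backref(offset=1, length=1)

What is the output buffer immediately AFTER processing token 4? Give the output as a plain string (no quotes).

Token 1: literal('K'). Output: "K"
Token 2: literal('D'). Output: "KD"
Token 3: literal('J'). Output: "KDJ"
Token 4: literal('X'). Output: "KDJX"

Answer: KDJX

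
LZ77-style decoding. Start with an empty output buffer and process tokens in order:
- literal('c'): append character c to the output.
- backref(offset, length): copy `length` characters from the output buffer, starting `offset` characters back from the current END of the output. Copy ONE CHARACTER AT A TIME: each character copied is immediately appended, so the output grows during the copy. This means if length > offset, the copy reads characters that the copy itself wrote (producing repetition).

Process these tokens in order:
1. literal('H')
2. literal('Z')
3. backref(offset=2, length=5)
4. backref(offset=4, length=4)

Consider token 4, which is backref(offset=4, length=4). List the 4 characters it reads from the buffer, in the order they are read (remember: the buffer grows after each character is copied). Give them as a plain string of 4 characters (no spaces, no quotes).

Token 1: literal('H'). Output: "H"
Token 2: literal('Z'). Output: "HZ"
Token 3: backref(off=2, len=5) (overlapping!). Copied 'HZHZH' from pos 0. Output: "HZHZHZH"
Token 4: backref(off=4, len=4). Buffer before: "HZHZHZH" (len 7)
  byte 1: read out[3]='Z', append. Buffer now: "HZHZHZHZ"
  byte 2: read out[4]='H', append. Buffer now: "HZHZHZHZH"
  byte 3: read out[5]='Z', append. Buffer now: "HZHZHZHZHZ"
  byte 4: read out[6]='H', append. Buffer now: "HZHZHZHZHZH"

Answer: ZHZH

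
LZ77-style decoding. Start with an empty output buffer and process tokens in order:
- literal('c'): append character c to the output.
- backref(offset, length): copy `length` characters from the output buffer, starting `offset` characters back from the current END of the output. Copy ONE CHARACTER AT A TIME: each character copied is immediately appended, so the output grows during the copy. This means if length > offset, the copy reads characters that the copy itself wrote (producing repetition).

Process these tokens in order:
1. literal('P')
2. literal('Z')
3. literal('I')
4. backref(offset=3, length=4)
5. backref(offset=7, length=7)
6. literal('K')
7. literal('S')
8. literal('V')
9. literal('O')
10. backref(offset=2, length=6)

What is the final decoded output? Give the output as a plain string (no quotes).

Answer: PZIPZIPPZIPZIPKSVOVOVOVO

Derivation:
Token 1: literal('P'). Output: "P"
Token 2: literal('Z'). Output: "PZ"
Token 3: literal('I'). Output: "PZI"
Token 4: backref(off=3, len=4) (overlapping!). Copied 'PZIP' from pos 0. Output: "PZIPZIP"
Token 5: backref(off=7, len=7). Copied 'PZIPZIP' from pos 0. Output: "PZIPZIPPZIPZIP"
Token 6: literal('K'). Output: "PZIPZIPPZIPZIPK"
Token 7: literal('S'). Output: "PZIPZIPPZIPZIPKS"
Token 8: literal('V'). Output: "PZIPZIPPZIPZIPKSV"
Token 9: literal('O'). Output: "PZIPZIPPZIPZIPKSVO"
Token 10: backref(off=2, len=6) (overlapping!). Copied 'VOVOVO' from pos 16. Output: "PZIPZIPPZIPZIPKSVOVOVOVO"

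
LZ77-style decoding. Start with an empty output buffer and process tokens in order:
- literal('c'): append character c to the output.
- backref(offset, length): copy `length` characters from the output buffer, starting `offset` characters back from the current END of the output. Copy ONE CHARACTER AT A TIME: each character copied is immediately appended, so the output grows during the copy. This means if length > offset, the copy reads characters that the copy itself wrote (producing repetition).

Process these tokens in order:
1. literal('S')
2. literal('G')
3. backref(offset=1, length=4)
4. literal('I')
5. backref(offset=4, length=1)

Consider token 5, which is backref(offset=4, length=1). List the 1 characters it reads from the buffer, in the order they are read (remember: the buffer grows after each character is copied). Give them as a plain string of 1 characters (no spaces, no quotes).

Token 1: literal('S'). Output: "S"
Token 2: literal('G'). Output: "SG"
Token 3: backref(off=1, len=4) (overlapping!). Copied 'GGGG' from pos 1. Output: "SGGGGG"
Token 4: literal('I'). Output: "SGGGGGI"
Token 5: backref(off=4, len=1). Buffer before: "SGGGGGI" (len 7)
  byte 1: read out[3]='G', append. Buffer now: "SGGGGGIG"

Answer: G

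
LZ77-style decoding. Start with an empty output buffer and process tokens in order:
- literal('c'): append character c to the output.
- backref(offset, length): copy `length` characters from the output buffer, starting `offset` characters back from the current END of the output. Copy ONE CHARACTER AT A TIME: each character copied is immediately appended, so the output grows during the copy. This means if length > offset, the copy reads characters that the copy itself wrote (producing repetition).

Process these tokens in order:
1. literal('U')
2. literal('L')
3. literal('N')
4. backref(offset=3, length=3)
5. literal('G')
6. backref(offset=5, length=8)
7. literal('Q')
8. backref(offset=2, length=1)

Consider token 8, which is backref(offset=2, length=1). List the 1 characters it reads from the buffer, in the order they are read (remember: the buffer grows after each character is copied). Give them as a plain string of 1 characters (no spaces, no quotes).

Token 1: literal('U'). Output: "U"
Token 2: literal('L'). Output: "UL"
Token 3: literal('N'). Output: "ULN"
Token 4: backref(off=3, len=3). Copied 'ULN' from pos 0. Output: "ULNULN"
Token 5: literal('G'). Output: "ULNULNG"
Token 6: backref(off=5, len=8) (overlapping!). Copied 'NULNGNUL' from pos 2. Output: "ULNULNGNULNGNUL"
Token 7: literal('Q'). Output: "ULNULNGNULNGNULQ"
Token 8: backref(off=2, len=1). Buffer before: "ULNULNGNULNGNULQ" (len 16)
  byte 1: read out[14]='L', append. Buffer now: "ULNULNGNULNGNULQL"

Answer: L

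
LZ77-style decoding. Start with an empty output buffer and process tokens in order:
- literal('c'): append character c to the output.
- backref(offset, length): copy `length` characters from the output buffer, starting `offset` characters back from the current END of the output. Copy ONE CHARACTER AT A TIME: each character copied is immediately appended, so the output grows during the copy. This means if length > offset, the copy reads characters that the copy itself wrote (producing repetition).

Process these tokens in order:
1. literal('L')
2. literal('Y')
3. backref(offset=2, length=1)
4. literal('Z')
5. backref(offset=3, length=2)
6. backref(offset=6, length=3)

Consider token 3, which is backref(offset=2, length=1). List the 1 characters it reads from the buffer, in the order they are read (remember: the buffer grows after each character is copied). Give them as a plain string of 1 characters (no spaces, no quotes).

Token 1: literal('L'). Output: "L"
Token 2: literal('Y'). Output: "LY"
Token 3: backref(off=2, len=1). Buffer before: "LY" (len 2)
  byte 1: read out[0]='L', append. Buffer now: "LYL"

Answer: L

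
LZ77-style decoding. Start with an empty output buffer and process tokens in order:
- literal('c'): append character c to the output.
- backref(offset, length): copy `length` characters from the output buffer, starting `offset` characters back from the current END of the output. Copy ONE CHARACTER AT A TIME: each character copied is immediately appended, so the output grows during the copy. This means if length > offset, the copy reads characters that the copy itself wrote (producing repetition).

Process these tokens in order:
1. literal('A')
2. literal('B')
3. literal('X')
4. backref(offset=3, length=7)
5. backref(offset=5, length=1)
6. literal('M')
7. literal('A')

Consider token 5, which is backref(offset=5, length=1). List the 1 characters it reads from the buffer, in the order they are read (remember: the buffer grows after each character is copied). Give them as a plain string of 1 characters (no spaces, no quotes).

Answer: X

Derivation:
Token 1: literal('A'). Output: "A"
Token 2: literal('B'). Output: "AB"
Token 3: literal('X'). Output: "ABX"
Token 4: backref(off=3, len=7) (overlapping!). Copied 'ABXABXA' from pos 0. Output: "ABXABXABXA"
Token 5: backref(off=5, len=1). Buffer before: "ABXABXABXA" (len 10)
  byte 1: read out[5]='X', append. Buffer now: "ABXABXABXAX"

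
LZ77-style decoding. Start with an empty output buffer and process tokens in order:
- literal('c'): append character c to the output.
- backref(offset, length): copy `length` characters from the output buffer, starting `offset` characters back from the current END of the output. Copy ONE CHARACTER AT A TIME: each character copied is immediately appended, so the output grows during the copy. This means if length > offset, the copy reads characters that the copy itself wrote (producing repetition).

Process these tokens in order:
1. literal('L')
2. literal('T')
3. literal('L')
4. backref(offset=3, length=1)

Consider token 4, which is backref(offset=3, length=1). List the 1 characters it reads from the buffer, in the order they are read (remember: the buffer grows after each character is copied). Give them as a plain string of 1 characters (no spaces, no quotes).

Token 1: literal('L'). Output: "L"
Token 2: literal('T'). Output: "LT"
Token 3: literal('L'). Output: "LTL"
Token 4: backref(off=3, len=1). Buffer before: "LTL" (len 3)
  byte 1: read out[0]='L', append. Buffer now: "LTLL"

Answer: L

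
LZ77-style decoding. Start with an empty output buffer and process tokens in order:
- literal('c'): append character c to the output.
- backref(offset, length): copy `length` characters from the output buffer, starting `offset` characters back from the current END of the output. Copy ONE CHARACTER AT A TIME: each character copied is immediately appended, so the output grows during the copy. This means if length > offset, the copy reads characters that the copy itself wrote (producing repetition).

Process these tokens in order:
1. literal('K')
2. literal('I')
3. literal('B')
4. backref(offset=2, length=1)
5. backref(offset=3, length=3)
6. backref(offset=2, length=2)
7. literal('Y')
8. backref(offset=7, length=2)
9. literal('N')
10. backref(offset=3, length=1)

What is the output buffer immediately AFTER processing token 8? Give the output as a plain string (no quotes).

Answer: KIBIIBIBIYII

Derivation:
Token 1: literal('K'). Output: "K"
Token 2: literal('I'). Output: "KI"
Token 3: literal('B'). Output: "KIB"
Token 4: backref(off=2, len=1). Copied 'I' from pos 1. Output: "KIBI"
Token 5: backref(off=3, len=3). Copied 'IBI' from pos 1. Output: "KIBIIBI"
Token 6: backref(off=2, len=2). Copied 'BI' from pos 5. Output: "KIBIIBIBI"
Token 7: literal('Y'). Output: "KIBIIBIBIY"
Token 8: backref(off=7, len=2). Copied 'II' from pos 3. Output: "KIBIIBIBIYII"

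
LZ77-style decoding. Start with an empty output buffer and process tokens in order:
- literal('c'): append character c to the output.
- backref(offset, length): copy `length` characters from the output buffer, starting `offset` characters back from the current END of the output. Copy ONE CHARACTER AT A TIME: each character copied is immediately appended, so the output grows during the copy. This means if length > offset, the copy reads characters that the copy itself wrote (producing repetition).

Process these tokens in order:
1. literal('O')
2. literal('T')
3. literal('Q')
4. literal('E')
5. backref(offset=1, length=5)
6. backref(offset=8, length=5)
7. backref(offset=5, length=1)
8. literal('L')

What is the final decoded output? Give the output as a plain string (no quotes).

Answer: OTQEEEEEETQEEETL

Derivation:
Token 1: literal('O'). Output: "O"
Token 2: literal('T'). Output: "OT"
Token 3: literal('Q'). Output: "OTQ"
Token 4: literal('E'). Output: "OTQE"
Token 5: backref(off=1, len=5) (overlapping!). Copied 'EEEEE' from pos 3. Output: "OTQEEEEEE"
Token 6: backref(off=8, len=5). Copied 'TQEEE' from pos 1. Output: "OTQEEEEEETQEEE"
Token 7: backref(off=5, len=1). Copied 'T' from pos 9. Output: "OTQEEEEEETQEEET"
Token 8: literal('L'). Output: "OTQEEEEEETQEEETL"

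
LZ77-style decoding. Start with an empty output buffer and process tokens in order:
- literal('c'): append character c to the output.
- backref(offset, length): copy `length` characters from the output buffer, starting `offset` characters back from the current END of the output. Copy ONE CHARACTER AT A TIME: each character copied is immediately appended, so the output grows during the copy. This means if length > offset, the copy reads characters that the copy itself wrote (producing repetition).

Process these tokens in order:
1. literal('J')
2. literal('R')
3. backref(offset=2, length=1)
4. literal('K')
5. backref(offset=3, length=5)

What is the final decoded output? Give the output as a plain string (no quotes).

Answer: JRJKRJKRJ

Derivation:
Token 1: literal('J'). Output: "J"
Token 2: literal('R'). Output: "JR"
Token 3: backref(off=2, len=1). Copied 'J' from pos 0. Output: "JRJ"
Token 4: literal('K'). Output: "JRJK"
Token 5: backref(off=3, len=5) (overlapping!). Copied 'RJKRJ' from pos 1. Output: "JRJKRJKRJ"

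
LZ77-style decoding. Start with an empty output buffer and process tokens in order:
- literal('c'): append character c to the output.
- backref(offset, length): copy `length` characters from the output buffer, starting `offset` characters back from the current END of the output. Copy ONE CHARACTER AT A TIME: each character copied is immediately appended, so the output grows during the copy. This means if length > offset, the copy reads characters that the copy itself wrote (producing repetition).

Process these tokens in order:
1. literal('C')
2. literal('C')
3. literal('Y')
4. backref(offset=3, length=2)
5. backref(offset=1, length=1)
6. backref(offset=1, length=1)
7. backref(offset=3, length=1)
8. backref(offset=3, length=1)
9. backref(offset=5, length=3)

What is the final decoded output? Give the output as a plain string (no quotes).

Token 1: literal('C'). Output: "C"
Token 2: literal('C'). Output: "CC"
Token 3: literal('Y'). Output: "CCY"
Token 4: backref(off=3, len=2). Copied 'CC' from pos 0. Output: "CCYCC"
Token 5: backref(off=1, len=1). Copied 'C' from pos 4. Output: "CCYCCC"
Token 6: backref(off=1, len=1). Copied 'C' from pos 5. Output: "CCYCCCC"
Token 7: backref(off=3, len=1). Copied 'C' from pos 4. Output: "CCYCCCCC"
Token 8: backref(off=3, len=1). Copied 'C' from pos 5. Output: "CCYCCCCCC"
Token 9: backref(off=5, len=3). Copied 'CCC' from pos 4. Output: "CCYCCCCCCCCC"

Answer: CCYCCCCCCCCC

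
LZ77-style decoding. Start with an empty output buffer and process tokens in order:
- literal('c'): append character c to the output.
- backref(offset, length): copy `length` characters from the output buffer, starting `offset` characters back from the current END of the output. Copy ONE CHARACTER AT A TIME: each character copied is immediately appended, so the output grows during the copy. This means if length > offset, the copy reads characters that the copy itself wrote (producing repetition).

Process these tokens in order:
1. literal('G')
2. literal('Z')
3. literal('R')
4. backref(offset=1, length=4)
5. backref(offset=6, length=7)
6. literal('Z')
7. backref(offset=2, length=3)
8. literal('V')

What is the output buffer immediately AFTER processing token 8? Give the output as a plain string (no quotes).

Token 1: literal('G'). Output: "G"
Token 2: literal('Z'). Output: "GZ"
Token 3: literal('R'). Output: "GZR"
Token 4: backref(off=1, len=4) (overlapping!). Copied 'RRRR' from pos 2. Output: "GZRRRRR"
Token 5: backref(off=6, len=7) (overlapping!). Copied 'ZRRRRRZ' from pos 1. Output: "GZRRRRRZRRRRRZ"
Token 6: literal('Z'). Output: "GZRRRRRZRRRRRZZ"
Token 7: backref(off=2, len=3) (overlapping!). Copied 'ZZZ' from pos 13. Output: "GZRRRRRZRRRRRZZZZZ"
Token 8: literal('V'). Output: "GZRRRRRZRRRRRZZZZZV"

Answer: GZRRRRRZRRRRRZZZZZV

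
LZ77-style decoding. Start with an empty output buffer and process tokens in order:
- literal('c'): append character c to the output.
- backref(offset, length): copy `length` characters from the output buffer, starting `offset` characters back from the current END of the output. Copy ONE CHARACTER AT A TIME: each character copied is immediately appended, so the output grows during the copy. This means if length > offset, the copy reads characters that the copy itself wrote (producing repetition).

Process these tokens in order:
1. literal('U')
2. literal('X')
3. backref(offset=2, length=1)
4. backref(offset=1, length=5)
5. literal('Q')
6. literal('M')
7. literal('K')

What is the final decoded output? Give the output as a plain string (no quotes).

Token 1: literal('U'). Output: "U"
Token 2: literal('X'). Output: "UX"
Token 3: backref(off=2, len=1). Copied 'U' from pos 0. Output: "UXU"
Token 4: backref(off=1, len=5) (overlapping!). Copied 'UUUUU' from pos 2. Output: "UXUUUUUU"
Token 5: literal('Q'). Output: "UXUUUUUUQ"
Token 6: literal('M'). Output: "UXUUUUUUQM"
Token 7: literal('K'). Output: "UXUUUUUUQMK"

Answer: UXUUUUUUQMK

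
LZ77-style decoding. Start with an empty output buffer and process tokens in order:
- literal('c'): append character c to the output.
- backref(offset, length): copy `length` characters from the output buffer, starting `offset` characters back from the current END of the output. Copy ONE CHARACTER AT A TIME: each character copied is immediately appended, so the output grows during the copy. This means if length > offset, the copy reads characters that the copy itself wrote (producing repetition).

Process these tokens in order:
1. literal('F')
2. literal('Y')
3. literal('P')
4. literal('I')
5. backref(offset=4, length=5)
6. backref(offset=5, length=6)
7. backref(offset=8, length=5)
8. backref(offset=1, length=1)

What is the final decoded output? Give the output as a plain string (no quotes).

Token 1: literal('F'). Output: "F"
Token 2: literal('Y'). Output: "FY"
Token 3: literal('P'). Output: "FYP"
Token 4: literal('I'). Output: "FYPI"
Token 5: backref(off=4, len=5) (overlapping!). Copied 'FYPIF' from pos 0. Output: "FYPIFYPIF"
Token 6: backref(off=5, len=6) (overlapping!). Copied 'FYPIFF' from pos 4. Output: "FYPIFYPIFFYPIFF"
Token 7: backref(off=8, len=5). Copied 'IFFYP' from pos 7. Output: "FYPIFYPIFFYPIFFIFFYP"
Token 8: backref(off=1, len=1). Copied 'P' from pos 19. Output: "FYPIFYPIFFYPIFFIFFYPP"

Answer: FYPIFYPIFFYPIFFIFFYPP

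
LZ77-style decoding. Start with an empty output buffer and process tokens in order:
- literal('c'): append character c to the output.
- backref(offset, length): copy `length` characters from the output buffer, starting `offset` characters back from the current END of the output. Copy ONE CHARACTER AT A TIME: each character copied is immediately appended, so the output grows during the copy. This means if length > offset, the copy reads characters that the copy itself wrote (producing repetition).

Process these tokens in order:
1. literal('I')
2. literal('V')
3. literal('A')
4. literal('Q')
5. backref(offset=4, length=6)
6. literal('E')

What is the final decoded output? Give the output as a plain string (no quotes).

Answer: IVAQIVAQIVE

Derivation:
Token 1: literal('I'). Output: "I"
Token 2: literal('V'). Output: "IV"
Token 3: literal('A'). Output: "IVA"
Token 4: literal('Q'). Output: "IVAQ"
Token 5: backref(off=4, len=6) (overlapping!). Copied 'IVAQIV' from pos 0. Output: "IVAQIVAQIV"
Token 6: literal('E'). Output: "IVAQIVAQIVE"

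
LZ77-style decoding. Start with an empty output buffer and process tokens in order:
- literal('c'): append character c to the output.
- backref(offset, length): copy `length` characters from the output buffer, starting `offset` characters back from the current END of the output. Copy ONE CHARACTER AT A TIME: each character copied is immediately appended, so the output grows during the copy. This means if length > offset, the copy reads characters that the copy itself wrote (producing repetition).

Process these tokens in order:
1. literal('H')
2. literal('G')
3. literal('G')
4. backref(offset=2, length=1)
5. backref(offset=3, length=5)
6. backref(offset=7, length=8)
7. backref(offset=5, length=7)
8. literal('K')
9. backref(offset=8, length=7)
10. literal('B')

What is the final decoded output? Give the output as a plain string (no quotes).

Token 1: literal('H'). Output: "H"
Token 2: literal('G'). Output: "HG"
Token 3: literal('G'). Output: "HGG"
Token 4: backref(off=2, len=1). Copied 'G' from pos 1. Output: "HGGG"
Token 5: backref(off=3, len=5) (overlapping!). Copied 'GGGGG' from pos 1. Output: "HGGGGGGGG"
Token 6: backref(off=7, len=8) (overlapping!). Copied 'GGGGGGGG' from pos 2. Output: "HGGGGGGGGGGGGGGGG"
Token 7: backref(off=5, len=7) (overlapping!). Copied 'GGGGGGG' from pos 12. Output: "HGGGGGGGGGGGGGGGGGGGGGGG"
Token 8: literal('K'). Output: "HGGGGGGGGGGGGGGGGGGGGGGGK"
Token 9: backref(off=8, len=7). Copied 'GGGGGGG' from pos 17. Output: "HGGGGGGGGGGGGGGGGGGGGGGGKGGGGGGG"
Token 10: literal('B'). Output: "HGGGGGGGGGGGGGGGGGGGGGGGKGGGGGGGB"

Answer: HGGGGGGGGGGGGGGGGGGGGGGGKGGGGGGGB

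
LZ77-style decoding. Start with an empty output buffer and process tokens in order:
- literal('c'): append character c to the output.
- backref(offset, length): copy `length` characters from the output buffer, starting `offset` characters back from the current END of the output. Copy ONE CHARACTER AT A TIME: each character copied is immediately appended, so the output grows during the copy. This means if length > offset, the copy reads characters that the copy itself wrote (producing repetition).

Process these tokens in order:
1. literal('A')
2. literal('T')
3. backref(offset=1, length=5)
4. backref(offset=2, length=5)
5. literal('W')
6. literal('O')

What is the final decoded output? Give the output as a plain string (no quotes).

Token 1: literal('A'). Output: "A"
Token 2: literal('T'). Output: "AT"
Token 3: backref(off=1, len=5) (overlapping!). Copied 'TTTTT' from pos 1. Output: "ATTTTTT"
Token 4: backref(off=2, len=5) (overlapping!). Copied 'TTTTT' from pos 5. Output: "ATTTTTTTTTTT"
Token 5: literal('W'). Output: "ATTTTTTTTTTTW"
Token 6: literal('O'). Output: "ATTTTTTTTTTTWO"

Answer: ATTTTTTTTTTTWO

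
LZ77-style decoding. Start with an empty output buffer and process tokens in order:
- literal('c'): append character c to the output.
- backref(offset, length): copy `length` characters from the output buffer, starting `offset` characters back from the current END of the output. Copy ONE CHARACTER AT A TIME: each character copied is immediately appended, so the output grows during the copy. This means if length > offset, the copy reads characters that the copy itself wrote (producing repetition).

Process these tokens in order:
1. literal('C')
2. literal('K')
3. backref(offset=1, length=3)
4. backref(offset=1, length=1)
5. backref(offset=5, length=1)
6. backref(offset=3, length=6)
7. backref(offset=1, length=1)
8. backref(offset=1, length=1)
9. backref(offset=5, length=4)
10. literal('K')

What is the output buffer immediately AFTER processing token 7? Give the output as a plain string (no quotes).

Token 1: literal('C'). Output: "C"
Token 2: literal('K'). Output: "CK"
Token 3: backref(off=1, len=3) (overlapping!). Copied 'KKK' from pos 1. Output: "CKKKK"
Token 4: backref(off=1, len=1). Copied 'K' from pos 4. Output: "CKKKKK"
Token 5: backref(off=5, len=1). Copied 'K' from pos 1. Output: "CKKKKKK"
Token 6: backref(off=3, len=6) (overlapping!). Copied 'KKKKKK' from pos 4. Output: "CKKKKKKKKKKKK"
Token 7: backref(off=1, len=1). Copied 'K' from pos 12. Output: "CKKKKKKKKKKKKK"

Answer: CKKKKKKKKKKKKK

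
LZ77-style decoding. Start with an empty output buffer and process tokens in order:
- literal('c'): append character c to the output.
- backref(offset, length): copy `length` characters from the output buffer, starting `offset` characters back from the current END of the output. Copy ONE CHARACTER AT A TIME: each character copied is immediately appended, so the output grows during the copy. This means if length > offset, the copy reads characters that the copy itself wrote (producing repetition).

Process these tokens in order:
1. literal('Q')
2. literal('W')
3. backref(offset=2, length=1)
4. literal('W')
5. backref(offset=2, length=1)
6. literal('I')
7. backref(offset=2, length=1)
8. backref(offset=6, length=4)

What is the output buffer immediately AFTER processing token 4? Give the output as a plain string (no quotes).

Answer: QWQW

Derivation:
Token 1: literal('Q'). Output: "Q"
Token 2: literal('W'). Output: "QW"
Token 3: backref(off=2, len=1). Copied 'Q' from pos 0. Output: "QWQ"
Token 4: literal('W'). Output: "QWQW"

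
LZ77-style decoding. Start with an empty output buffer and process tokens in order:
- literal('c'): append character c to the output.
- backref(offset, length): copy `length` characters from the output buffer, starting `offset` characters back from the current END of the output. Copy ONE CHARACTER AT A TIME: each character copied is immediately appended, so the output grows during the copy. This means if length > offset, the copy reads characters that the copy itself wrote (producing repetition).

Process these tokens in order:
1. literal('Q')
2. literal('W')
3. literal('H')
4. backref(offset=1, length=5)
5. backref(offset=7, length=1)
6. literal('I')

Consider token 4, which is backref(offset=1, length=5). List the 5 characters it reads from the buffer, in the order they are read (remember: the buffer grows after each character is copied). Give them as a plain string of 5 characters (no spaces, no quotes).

Token 1: literal('Q'). Output: "Q"
Token 2: literal('W'). Output: "QW"
Token 3: literal('H'). Output: "QWH"
Token 4: backref(off=1, len=5). Buffer before: "QWH" (len 3)
  byte 1: read out[2]='H', append. Buffer now: "QWHH"
  byte 2: read out[3]='H', append. Buffer now: "QWHHH"
  byte 3: read out[4]='H', append. Buffer now: "QWHHHH"
  byte 4: read out[5]='H', append. Buffer now: "QWHHHHH"
  byte 5: read out[6]='H', append. Buffer now: "QWHHHHHH"

Answer: HHHHH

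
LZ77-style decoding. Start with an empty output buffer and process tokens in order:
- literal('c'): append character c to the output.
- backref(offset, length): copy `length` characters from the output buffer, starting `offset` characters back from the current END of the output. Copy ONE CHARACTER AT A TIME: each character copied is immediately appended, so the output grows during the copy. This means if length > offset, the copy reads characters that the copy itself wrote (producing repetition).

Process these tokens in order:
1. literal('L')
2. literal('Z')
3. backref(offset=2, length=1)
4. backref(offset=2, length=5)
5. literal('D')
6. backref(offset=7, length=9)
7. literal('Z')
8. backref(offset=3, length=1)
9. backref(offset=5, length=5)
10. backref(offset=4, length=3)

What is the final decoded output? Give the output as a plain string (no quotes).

Token 1: literal('L'). Output: "L"
Token 2: literal('Z'). Output: "LZ"
Token 3: backref(off=2, len=1). Copied 'L' from pos 0. Output: "LZL"
Token 4: backref(off=2, len=5) (overlapping!). Copied 'ZLZLZ' from pos 1. Output: "LZLZLZLZ"
Token 5: literal('D'). Output: "LZLZLZLZD"
Token 6: backref(off=7, len=9) (overlapping!). Copied 'LZLZLZDLZ' from pos 2. Output: "LZLZLZLZDLZLZLZDLZ"
Token 7: literal('Z'). Output: "LZLZLZLZDLZLZLZDLZZ"
Token 8: backref(off=3, len=1). Copied 'L' from pos 16. Output: "LZLZLZLZDLZLZLZDLZZL"
Token 9: backref(off=5, len=5). Copied 'DLZZL' from pos 15. Output: "LZLZLZLZDLZLZLZDLZZLDLZZL"
Token 10: backref(off=4, len=3). Copied 'LZZ' from pos 21. Output: "LZLZLZLZDLZLZLZDLZZLDLZZLLZZ"

Answer: LZLZLZLZDLZLZLZDLZZLDLZZLLZZ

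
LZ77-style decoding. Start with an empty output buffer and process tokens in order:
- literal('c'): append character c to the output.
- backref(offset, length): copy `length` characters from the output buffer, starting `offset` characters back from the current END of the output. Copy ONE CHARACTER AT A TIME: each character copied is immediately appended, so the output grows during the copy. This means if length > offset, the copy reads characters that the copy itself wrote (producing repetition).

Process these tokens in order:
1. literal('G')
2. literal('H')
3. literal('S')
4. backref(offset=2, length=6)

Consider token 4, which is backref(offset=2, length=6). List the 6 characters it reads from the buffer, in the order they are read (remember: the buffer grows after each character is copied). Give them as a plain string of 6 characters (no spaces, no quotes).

Answer: HSHSHS

Derivation:
Token 1: literal('G'). Output: "G"
Token 2: literal('H'). Output: "GH"
Token 3: literal('S'). Output: "GHS"
Token 4: backref(off=2, len=6). Buffer before: "GHS" (len 3)
  byte 1: read out[1]='H', append. Buffer now: "GHSH"
  byte 2: read out[2]='S', append. Buffer now: "GHSHS"
  byte 3: read out[3]='H', append. Buffer now: "GHSHSH"
  byte 4: read out[4]='S', append. Buffer now: "GHSHSHS"
  byte 5: read out[5]='H', append. Buffer now: "GHSHSHSH"
  byte 6: read out[6]='S', append. Buffer now: "GHSHSHSHS"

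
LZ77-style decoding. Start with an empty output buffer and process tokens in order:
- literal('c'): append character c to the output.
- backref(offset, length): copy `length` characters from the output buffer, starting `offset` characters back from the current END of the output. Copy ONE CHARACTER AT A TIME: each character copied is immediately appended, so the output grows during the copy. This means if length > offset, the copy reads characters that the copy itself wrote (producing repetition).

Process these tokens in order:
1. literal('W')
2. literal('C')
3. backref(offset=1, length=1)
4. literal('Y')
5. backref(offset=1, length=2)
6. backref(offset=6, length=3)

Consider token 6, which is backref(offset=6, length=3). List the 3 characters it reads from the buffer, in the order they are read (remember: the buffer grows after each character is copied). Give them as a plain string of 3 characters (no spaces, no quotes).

Token 1: literal('W'). Output: "W"
Token 2: literal('C'). Output: "WC"
Token 3: backref(off=1, len=1). Copied 'C' from pos 1. Output: "WCC"
Token 4: literal('Y'). Output: "WCCY"
Token 5: backref(off=1, len=2) (overlapping!). Copied 'YY' from pos 3. Output: "WCCYYY"
Token 6: backref(off=6, len=3). Buffer before: "WCCYYY" (len 6)
  byte 1: read out[0]='W', append. Buffer now: "WCCYYYW"
  byte 2: read out[1]='C', append. Buffer now: "WCCYYYWC"
  byte 3: read out[2]='C', append. Buffer now: "WCCYYYWCC"

Answer: WCC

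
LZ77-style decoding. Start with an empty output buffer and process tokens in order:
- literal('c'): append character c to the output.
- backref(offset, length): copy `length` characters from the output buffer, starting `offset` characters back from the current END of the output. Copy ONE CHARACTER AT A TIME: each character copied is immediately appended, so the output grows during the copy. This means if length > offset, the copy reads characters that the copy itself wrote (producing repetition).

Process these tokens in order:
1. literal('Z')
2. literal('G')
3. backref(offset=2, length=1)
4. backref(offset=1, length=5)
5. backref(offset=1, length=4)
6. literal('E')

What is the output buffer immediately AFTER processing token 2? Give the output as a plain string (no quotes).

Answer: ZG

Derivation:
Token 1: literal('Z'). Output: "Z"
Token 2: literal('G'). Output: "ZG"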